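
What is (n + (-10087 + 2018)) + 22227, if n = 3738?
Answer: 17896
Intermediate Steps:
(n + (-10087 + 2018)) + 22227 = (3738 + (-10087 + 2018)) + 22227 = (3738 - 8069) + 22227 = -4331 + 22227 = 17896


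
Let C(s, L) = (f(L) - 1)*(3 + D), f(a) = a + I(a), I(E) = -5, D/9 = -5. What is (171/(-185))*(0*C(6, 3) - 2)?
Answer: 342/185 ≈ 1.8486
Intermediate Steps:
D = -45 (D = 9*(-5) = -45)
f(a) = -5 + a (f(a) = a - 5 = -5 + a)
C(s, L) = 252 - 42*L (C(s, L) = ((-5 + L) - 1)*(3 - 45) = (-6 + L)*(-42) = 252 - 42*L)
(171/(-185))*(0*C(6, 3) - 2) = (171/(-185))*(0*(252 - 42*3) - 2) = (171*(-1/185))*(0*(252 - 126) - 2) = -171*(0*126 - 2)/185 = -171*(0 - 2)/185 = -171/185*(-2) = 342/185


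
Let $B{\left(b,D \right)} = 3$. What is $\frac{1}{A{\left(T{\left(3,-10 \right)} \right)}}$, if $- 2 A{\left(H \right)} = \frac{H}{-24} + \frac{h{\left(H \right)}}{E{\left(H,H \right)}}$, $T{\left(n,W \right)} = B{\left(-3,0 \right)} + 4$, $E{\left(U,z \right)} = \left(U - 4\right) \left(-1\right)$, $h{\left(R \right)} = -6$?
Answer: $- \frac{48}{41} \approx -1.1707$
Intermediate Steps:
$E{\left(U,z \right)} = 4 - U$ ($E{\left(U,z \right)} = \left(-4 + U\right) \left(-1\right) = 4 - U$)
$T{\left(n,W \right)} = 7$ ($T{\left(n,W \right)} = 3 + 4 = 7$)
$A{\left(H \right)} = \frac{3}{4 - H} + \frac{H}{48}$ ($A{\left(H \right)} = - \frac{\frac{H}{-24} - \frac{6}{4 - H}}{2} = - \frac{H \left(- \frac{1}{24}\right) - \frac{6}{4 - H}}{2} = - \frac{- \frac{H}{24} - \frac{6}{4 - H}}{2} = - \frac{- \frac{6}{4 - H} - \frac{H}{24}}{2} = \frac{3}{4 - H} + \frac{H}{48}$)
$\frac{1}{A{\left(T{\left(3,-10 \right)} \right)}} = \frac{1}{\frac{1}{48} \frac{1}{-4 + 7} \left(-144 + 7 \left(-4 + 7\right)\right)} = \frac{1}{\frac{1}{48} \cdot \frac{1}{3} \left(-144 + 7 \cdot 3\right)} = \frac{1}{\frac{1}{48} \cdot \frac{1}{3} \left(-144 + 21\right)} = \frac{1}{\frac{1}{48} \cdot \frac{1}{3} \left(-123\right)} = \frac{1}{- \frac{41}{48}} = - \frac{48}{41}$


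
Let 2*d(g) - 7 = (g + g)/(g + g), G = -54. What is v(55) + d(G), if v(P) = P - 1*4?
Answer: 55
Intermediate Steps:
d(g) = 4 (d(g) = 7/2 + ((g + g)/(g + g))/2 = 7/2 + ((2*g)/((2*g)))/2 = 7/2 + ((2*g)*(1/(2*g)))/2 = 7/2 + (1/2)*1 = 7/2 + 1/2 = 4)
v(P) = -4 + P (v(P) = P - 4 = -4 + P)
v(55) + d(G) = (-4 + 55) + 4 = 51 + 4 = 55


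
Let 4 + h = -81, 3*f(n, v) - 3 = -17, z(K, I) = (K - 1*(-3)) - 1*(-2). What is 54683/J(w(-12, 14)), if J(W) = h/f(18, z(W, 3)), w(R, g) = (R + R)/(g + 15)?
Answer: 765562/255 ≈ 3002.2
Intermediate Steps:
z(K, I) = 5 + K (z(K, I) = (K + 3) + 2 = (3 + K) + 2 = 5 + K)
f(n, v) = -14/3 (f(n, v) = 1 + (⅓)*(-17) = 1 - 17/3 = -14/3)
h = -85 (h = -4 - 81 = -85)
w(R, g) = 2*R/(15 + g) (w(R, g) = (2*R)/(15 + g) = 2*R/(15 + g))
J(W) = 255/14 (J(W) = -85/(-14/3) = -85*(-3/14) = 255/14)
54683/J(w(-12, 14)) = 54683/(255/14) = 54683*(14/255) = 765562/255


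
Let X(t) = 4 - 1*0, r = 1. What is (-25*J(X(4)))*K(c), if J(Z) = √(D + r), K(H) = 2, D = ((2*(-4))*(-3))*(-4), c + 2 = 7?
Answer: -50*I*√95 ≈ -487.34*I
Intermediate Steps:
c = 5 (c = -2 + 7 = 5)
D = -96 (D = -8*(-3)*(-4) = 24*(-4) = -96)
X(t) = 4 (X(t) = 4 + 0 = 4)
J(Z) = I*√95 (J(Z) = √(-96 + 1) = √(-95) = I*√95)
(-25*J(X(4)))*K(c) = -25*I*√95*2 = -50*I*√95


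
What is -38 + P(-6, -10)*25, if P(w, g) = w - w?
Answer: -38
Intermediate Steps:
P(w, g) = 0
-38 + P(-6, -10)*25 = -38 + 0*25 = -38 + 0 = -38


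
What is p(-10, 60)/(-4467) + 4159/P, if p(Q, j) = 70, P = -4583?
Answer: -18899063/20472261 ≈ -0.92315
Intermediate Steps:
p(-10, 60)/(-4467) + 4159/P = 70/(-4467) + 4159/(-4583) = 70*(-1/4467) + 4159*(-1/4583) = -70/4467 - 4159/4583 = -18899063/20472261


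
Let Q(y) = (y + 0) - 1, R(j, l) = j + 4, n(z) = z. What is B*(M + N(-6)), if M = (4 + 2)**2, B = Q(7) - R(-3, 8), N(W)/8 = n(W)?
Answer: -60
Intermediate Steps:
R(j, l) = 4 + j
Q(y) = -1 + y (Q(y) = y - 1 = -1 + y)
N(W) = 8*W
B = 5 (B = (-1 + 7) - (4 - 3) = 6 - 1*1 = 6 - 1 = 5)
M = 36 (M = 6**2 = 36)
B*(M + N(-6)) = 5*(36 + 8*(-6)) = 5*(36 - 48) = 5*(-12) = -60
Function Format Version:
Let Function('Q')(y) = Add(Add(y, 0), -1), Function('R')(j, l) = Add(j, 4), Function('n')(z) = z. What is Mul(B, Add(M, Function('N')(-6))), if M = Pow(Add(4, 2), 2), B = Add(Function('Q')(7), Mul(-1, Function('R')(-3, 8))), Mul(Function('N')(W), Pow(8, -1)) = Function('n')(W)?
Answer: -60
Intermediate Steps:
Function('R')(j, l) = Add(4, j)
Function('Q')(y) = Add(-1, y) (Function('Q')(y) = Add(y, -1) = Add(-1, y))
Function('N')(W) = Mul(8, W)
B = 5 (B = Add(Add(-1, 7), Mul(-1, Add(4, -3))) = Add(6, Mul(-1, 1)) = Add(6, -1) = 5)
M = 36 (M = Pow(6, 2) = 36)
Mul(B, Add(M, Function('N')(-6))) = Mul(5, Add(36, Mul(8, -6))) = Mul(5, Add(36, -48)) = Mul(5, -12) = -60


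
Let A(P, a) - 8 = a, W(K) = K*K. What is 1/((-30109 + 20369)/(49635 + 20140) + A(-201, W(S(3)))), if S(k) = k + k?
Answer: 13955/612072 ≈ 0.022800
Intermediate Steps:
S(k) = 2*k
W(K) = K**2
A(P, a) = 8 + a
1/((-30109 + 20369)/(49635 + 20140) + A(-201, W(S(3)))) = 1/((-30109 + 20369)/(49635 + 20140) + (8 + (2*3)**2)) = 1/(-9740/69775 + (8 + 6**2)) = 1/(-9740*1/69775 + (8 + 36)) = 1/(-1948/13955 + 44) = 1/(612072/13955) = 13955/612072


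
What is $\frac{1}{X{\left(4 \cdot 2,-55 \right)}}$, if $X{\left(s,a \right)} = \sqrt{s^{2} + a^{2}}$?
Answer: $\frac{\sqrt{3089}}{3089} \approx 0.017992$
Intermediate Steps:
$X{\left(s,a \right)} = \sqrt{a^{2} + s^{2}}$
$\frac{1}{X{\left(4 \cdot 2,-55 \right)}} = \frac{1}{\sqrt{\left(-55\right)^{2} + \left(4 \cdot 2\right)^{2}}} = \frac{1}{\sqrt{3025 + 8^{2}}} = \frac{1}{\sqrt{3025 + 64}} = \frac{1}{\sqrt{3089}} = \frac{\sqrt{3089}}{3089}$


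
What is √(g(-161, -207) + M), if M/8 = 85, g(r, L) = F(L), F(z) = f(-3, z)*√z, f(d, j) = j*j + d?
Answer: √(680 + 128538*I*√23) ≈ 555.48 + 554.87*I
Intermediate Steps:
f(d, j) = d + j² (f(d, j) = j² + d = d + j²)
F(z) = √z*(-3 + z²) (F(z) = (-3 + z²)*√z = √z*(-3 + z²))
g(r, L) = √L*(-3 + L²)
M = 680 (M = 8*85 = 680)
√(g(-161, -207) + M) = √(√(-207)*(-3 + (-207)²) + 680) = √((3*I*√23)*(-3 + 42849) + 680) = √((3*I*√23)*42846 + 680) = √(128538*I*√23 + 680) = √(680 + 128538*I*√23)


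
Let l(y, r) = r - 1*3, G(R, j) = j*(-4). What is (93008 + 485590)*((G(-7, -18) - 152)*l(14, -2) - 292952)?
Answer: -169270002096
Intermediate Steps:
G(R, j) = -4*j
l(y, r) = -3 + r (l(y, r) = r - 3 = -3 + r)
(93008 + 485590)*((G(-7, -18) - 152)*l(14, -2) - 292952) = (93008 + 485590)*((-4*(-18) - 152)*(-3 - 2) - 292952) = 578598*((72 - 152)*(-5) - 292952) = 578598*(-80*(-5) - 292952) = 578598*(400 - 292952) = 578598*(-292552) = -169270002096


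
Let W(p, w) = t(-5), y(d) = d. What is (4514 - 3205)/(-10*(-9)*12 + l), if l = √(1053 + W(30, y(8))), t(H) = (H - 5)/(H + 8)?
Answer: 4241160/3496051 - 1309*√9447/3496051 ≈ 1.1767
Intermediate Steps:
t(H) = (-5 + H)/(8 + H)
W(p, w) = -10/3 (W(p, w) = (-5 - 5)/(8 - 5) = -10/3)
l = √9447/3 (l = √(1053 - 10/3) = √(3149/3) = √9447/3 ≈ 32.399)
(4514 - 3205)/(-10*(-9)*12 + l) = (4514 - 3205)/(-10*(-9)*12 + √9447/3) = 1309/(90*12 + √9447/3) = 1309/(1080 + √9447/3)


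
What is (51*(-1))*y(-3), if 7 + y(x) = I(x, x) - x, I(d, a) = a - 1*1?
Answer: 408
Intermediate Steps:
I(d, a) = -1 + a (I(d, a) = a - 1 = -1 + a)
y(x) = -8 (y(x) = -7 + ((-1 + x) - x) = -7 - 1 = -8)
(51*(-1))*y(-3) = (51*(-1))*(-8) = -51*(-8) = 408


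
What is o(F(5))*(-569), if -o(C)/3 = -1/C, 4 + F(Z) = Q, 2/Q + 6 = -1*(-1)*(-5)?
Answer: 18777/46 ≈ 408.20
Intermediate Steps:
Q = -2/11 (Q = 2/(-6 - 1*(-1)*(-5)) = 2/(-6 + 1*(-5)) = 2/(-6 - 5) = 2/(-11) = 2*(-1/11) = -2/11 ≈ -0.18182)
F(Z) = -46/11 (F(Z) = -4 - 2/11 = -46/11)
o(C) = 3/C (o(C) = -(-3)/C = 3/C)
o(F(5))*(-569) = (3/(-46/11))*(-569) = (3*(-11/46))*(-569) = -33/46*(-569) = 18777/46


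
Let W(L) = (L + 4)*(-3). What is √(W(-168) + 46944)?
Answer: 2*√11859 ≈ 217.80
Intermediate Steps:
W(L) = -12 - 3*L (W(L) = (4 + L)*(-3) = -12 - 3*L)
√(W(-168) + 46944) = √((-12 - 3*(-168)) + 46944) = √((-12 + 504) + 46944) = √(492 + 46944) = √47436 = 2*√11859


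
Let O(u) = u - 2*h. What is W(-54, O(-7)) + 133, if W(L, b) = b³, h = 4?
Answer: -3242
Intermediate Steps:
O(u) = -8 + u (O(u) = u - 2*4 = u - 8 = -8 + u)
W(-54, O(-7)) + 133 = (-8 - 7)³ + 133 = (-15)³ + 133 = -3375 + 133 = -3242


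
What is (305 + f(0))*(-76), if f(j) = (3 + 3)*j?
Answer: -23180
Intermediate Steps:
f(j) = 6*j
(305 + f(0))*(-76) = (305 + 6*0)*(-76) = (305 + 0)*(-76) = 305*(-76) = -23180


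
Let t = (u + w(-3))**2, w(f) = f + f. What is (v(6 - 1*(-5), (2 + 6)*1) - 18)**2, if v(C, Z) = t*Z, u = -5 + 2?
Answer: 396900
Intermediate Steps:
u = -3
w(f) = 2*f
t = 81 (t = (-3 + 2*(-3))**2 = (-3 - 6)**2 = (-9)**2 = 81)
v(C, Z) = 81*Z
(v(6 - 1*(-5), (2 + 6)*1) - 18)**2 = (81*((2 + 6)*1) - 18)**2 = (81*(8*1) - 18)**2 = (81*8 - 18)**2 = (648 - 18)**2 = 630**2 = 396900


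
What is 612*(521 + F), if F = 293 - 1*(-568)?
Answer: 845784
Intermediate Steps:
F = 861 (F = 293 + 568 = 861)
612*(521 + F) = 612*(521 + 861) = 612*1382 = 845784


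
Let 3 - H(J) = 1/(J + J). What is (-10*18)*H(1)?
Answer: -450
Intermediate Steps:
H(J) = 3 - 1/(2*J) (H(J) = 3 - 1/(J + J) = 3 - 1/(2*J))
(-10*18)*H(1) = (-10*18)*(3 - ½/1) = -180*(3 - ½*1) = -180*(3 - ½) = -180*5/2 = -450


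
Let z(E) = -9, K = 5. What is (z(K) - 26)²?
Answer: 1225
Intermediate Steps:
(z(K) - 26)² = (-9 - 26)² = (-35)² = 1225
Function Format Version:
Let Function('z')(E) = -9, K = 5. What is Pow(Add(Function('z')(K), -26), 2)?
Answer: 1225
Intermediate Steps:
Pow(Add(Function('z')(K), -26), 2) = Pow(Add(-9, -26), 2) = Pow(-35, 2) = 1225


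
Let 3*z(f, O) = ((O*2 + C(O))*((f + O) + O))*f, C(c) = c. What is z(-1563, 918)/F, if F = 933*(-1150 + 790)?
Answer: 7253883/6220 ≈ 1166.2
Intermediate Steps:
F = -335880 (F = 933*(-360) = -335880)
z(f, O) = O*f*(f + 2*O) (z(f, O) = (((O*2 + O)*((f + O) + O))*f)/3 = (((2*O + O)*((O + f) + O))*f)/3 = (((3*O)*(f + 2*O))*f)/3 = ((3*O*(f + 2*O))*f)/3 = (3*O*f*(f + 2*O))/3 = O*f*(f + 2*O))
z(-1563, 918)/F = (918*(-1563)*(-1563 + 2*918))/(-335880) = (918*(-1563)*(-1563 + 1836))*(-1/335880) = (918*(-1563)*273)*(-1/335880) = -391709682*(-1/335880) = 7253883/6220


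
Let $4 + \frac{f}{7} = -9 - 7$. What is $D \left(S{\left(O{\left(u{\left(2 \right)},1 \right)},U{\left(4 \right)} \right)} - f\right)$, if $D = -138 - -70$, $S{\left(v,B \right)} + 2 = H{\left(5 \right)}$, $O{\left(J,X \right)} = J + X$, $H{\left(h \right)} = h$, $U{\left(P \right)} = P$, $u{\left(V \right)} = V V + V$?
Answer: $-9724$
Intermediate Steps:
$u{\left(V \right)} = V + V^{2}$ ($u{\left(V \right)} = V^{2} + V = V + V^{2}$)
$S{\left(v,B \right)} = 3$ ($S{\left(v,B \right)} = -2 + 5 = 3$)
$f = -140$ ($f = -28 + 7 \left(-9 - 7\right) = -28 + 7 \left(-16\right) = -28 - 112 = -140$)
$D = -68$ ($D = -138 + 70 = -68$)
$D \left(S{\left(O{\left(u{\left(2 \right)},1 \right)},U{\left(4 \right)} \right)} - f\right) = - 68 \left(3 - -140\right) = - 68 \left(3 + 140\right) = \left(-68\right) 143 = -9724$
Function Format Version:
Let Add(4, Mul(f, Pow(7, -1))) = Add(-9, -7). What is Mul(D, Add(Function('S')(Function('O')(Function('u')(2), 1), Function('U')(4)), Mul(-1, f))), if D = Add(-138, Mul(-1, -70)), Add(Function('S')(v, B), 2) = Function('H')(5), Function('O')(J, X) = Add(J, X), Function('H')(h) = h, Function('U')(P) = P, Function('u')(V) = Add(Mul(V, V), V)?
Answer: -9724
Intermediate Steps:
Function('u')(V) = Add(V, Pow(V, 2)) (Function('u')(V) = Add(Pow(V, 2), V) = Add(V, Pow(V, 2)))
Function('S')(v, B) = 3 (Function('S')(v, B) = Add(-2, 5) = 3)
f = -140 (f = Add(-28, Mul(7, Add(-9, -7))) = Add(-28, Mul(7, -16)) = Add(-28, -112) = -140)
D = -68 (D = Add(-138, 70) = -68)
Mul(D, Add(Function('S')(Function('O')(Function('u')(2), 1), Function('U')(4)), Mul(-1, f))) = Mul(-68, Add(3, Mul(-1, -140))) = Mul(-68, Add(3, 140)) = Mul(-68, 143) = -9724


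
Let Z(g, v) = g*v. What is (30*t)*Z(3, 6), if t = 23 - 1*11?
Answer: 6480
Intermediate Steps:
t = 12 (t = 23 - 11 = 12)
(30*t)*Z(3, 6) = (30*12)*(3*6) = 360*18 = 6480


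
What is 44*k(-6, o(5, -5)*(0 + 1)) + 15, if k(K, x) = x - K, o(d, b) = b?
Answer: 59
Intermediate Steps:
44*k(-6, o(5, -5)*(0 + 1)) + 15 = 44*(-5*(0 + 1) - 1*(-6)) + 15 = 44*(-5*1 + 6) + 15 = 44*(-5 + 6) + 15 = 44*1 + 15 = 44 + 15 = 59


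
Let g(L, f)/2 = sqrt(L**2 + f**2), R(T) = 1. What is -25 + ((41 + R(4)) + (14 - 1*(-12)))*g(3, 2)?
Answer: -25 + 136*sqrt(13) ≈ 465.35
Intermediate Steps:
g(L, f) = 2*sqrt(L**2 + f**2)
-25 + ((41 + R(4)) + (14 - 1*(-12)))*g(3, 2) = -25 + ((41 + 1) + (14 - 1*(-12)))*(2*sqrt(3**2 + 2**2)) = -25 + (42 + (14 + 12))*(2*sqrt(9 + 4)) = -25 + (42 + 26)*(2*sqrt(13)) = -25 + 68*(2*sqrt(13)) = -25 + 136*sqrt(13)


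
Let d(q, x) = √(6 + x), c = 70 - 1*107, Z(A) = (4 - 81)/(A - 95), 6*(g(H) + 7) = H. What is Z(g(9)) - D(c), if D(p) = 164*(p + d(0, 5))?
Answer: 1219822/201 - 164*√11 ≈ 5524.8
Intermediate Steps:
g(H) = -7 + H/6
Z(A) = -77/(-95 + A)
c = -37 (c = 70 - 107 = -37)
D(p) = 164*p + 164*√11 (D(p) = 164*(p + √(6 + 5)) = 164*(p + √11) = 164*p + 164*√11)
Z(g(9)) - D(c) = -77/(-95 + (-7 + (⅙)*9)) - (164*(-37) + 164*√11) = -77/(-95 + (-7 + 3/2)) - (-6068 + 164*√11) = -77/(-95 - 11/2) + (6068 - 164*√11) = -77/(-201/2) + (6068 - 164*√11) = -77*(-2/201) + (6068 - 164*√11) = 154/201 + (6068 - 164*√11) = 1219822/201 - 164*√11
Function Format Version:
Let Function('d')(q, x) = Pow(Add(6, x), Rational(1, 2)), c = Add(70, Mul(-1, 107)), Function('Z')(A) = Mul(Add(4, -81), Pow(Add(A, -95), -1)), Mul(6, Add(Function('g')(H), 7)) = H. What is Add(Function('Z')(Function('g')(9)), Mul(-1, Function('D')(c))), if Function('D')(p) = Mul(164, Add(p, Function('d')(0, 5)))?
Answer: Add(Rational(1219822, 201), Mul(-164, Pow(11, Rational(1, 2)))) ≈ 5524.8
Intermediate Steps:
Function('g')(H) = Add(-7, Mul(Rational(1, 6), H))
Function('Z')(A) = Mul(-77, Pow(Add(-95, A), -1))
c = -37 (c = Add(70, -107) = -37)
Function('D')(p) = Add(Mul(164, p), Mul(164, Pow(11, Rational(1, 2)))) (Function('D')(p) = Mul(164, Add(p, Pow(Add(6, 5), Rational(1, 2)))) = Mul(164, Add(p, Pow(11, Rational(1, 2)))) = Add(Mul(164, p), Mul(164, Pow(11, Rational(1, 2)))))
Add(Function('Z')(Function('g')(9)), Mul(-1, Function('D')(c))) = Add(Mul(-77, Pow(Add(-95, Add(-7, Mul(Rational(1, 6), 9))), -1)), Mul(-1, Add(Mul(164, -37), Mul(164, Pow(11, Rational(1, 2)))))) = Add(Mul(-77, Pow(Add(-95, Add(-7, Rational(3, 2))), -1)), Mul(-1, Add(-6068, Mul(164, Pow(11, Rational(1, 2)))))) = Add(Mul(-77, Pow(Add(-95, Rational(-11, 2)), -1)), Add(6068, Mul(-164, Pow(11, Rational(1, 2))))) = Add(Mul(-77, Pow(Rational(-201, 2), -1)), Add(6068, Mul(-164, Pow(11, Rational(1, 2))))) = Add(Mul(-77, Rational(-2, 201)), Add(6068, Mul(-164, Pow(11, Rational(1, 2))))) = Add(Rational(154, 201), Add(6068, Mul(-164, Pow(11, Rational(1, 2))))) = Add(Rational(1219822, 201), Mul(-164, Pow(11, Rational(1, 2))))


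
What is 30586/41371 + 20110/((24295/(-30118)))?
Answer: -5011310753742/201021689 ≈ -24929.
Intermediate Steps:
30586/41371 + 20110/((24295/(-30118))) = 30586*(1/41371) + 20110/((24295*(-1/30118))) = 30586/41371 + 20110/(-24295/30118) = 30586/41371 + 20110*(-30118/24295) = 30586/41371 - 121134596/4859 = -5011310753742/201021689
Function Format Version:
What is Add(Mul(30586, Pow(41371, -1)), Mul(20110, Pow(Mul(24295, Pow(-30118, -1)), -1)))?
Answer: Rational(-5011310753742, 201021689) ≈ -24929.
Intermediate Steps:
Add(Mul(30586, Pow(41371, -1)), Mul(20110, Pow(Mul(24295, Pow(-30118, -1)), -1))) = Add(Mul(30586, Rational(1, 41371)), Mul(20110, Pow(Mul(24295, Rational(-1, 30118)), -1))) = Add(Rational(30586, 41371), Mul(20110, Pow(Rational(-24295, 30118), -1))) = Add(Rational(30586, 41371), Mul(20110, Rational(-30118, 24295))) = Add(Rational(30586, 41371), Rational(-121134596, 4859)) = Rational(-5011310753742, 201021689)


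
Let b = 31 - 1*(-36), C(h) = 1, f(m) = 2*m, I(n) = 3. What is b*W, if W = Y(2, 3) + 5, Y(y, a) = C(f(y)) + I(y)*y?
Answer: 804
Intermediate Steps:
Y(y, a) = 1 + 3*y
W = 12 (W = (1 + 3*2) + 5 = (1 + 6) + 5 = 7 + 5 = 12)
b = 67 (b = 31 + 36 = 67)
b*W = 67*12 = 804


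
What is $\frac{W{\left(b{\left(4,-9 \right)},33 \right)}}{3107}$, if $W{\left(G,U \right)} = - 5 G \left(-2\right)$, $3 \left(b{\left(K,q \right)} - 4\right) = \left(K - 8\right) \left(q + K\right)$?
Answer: $\frac{320}{9321} \approx 0.034331$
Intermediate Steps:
$b{\left(K,q \right)} = 4 + \frac{\left(-8 + K\right) \left(K + q\right)}{3}$ ($b{\left(K,q \right)} = 4 + \frac{\left(K - 8\right) \left(q + K\right)}{3} = 4 + \frac{\left(-8 + K\right) \left(K + q\right)}{3}$)
$W{\left(G,U \right)} = 10 G$
$\frac{W{\left(b{\left(4,-9 \right)},33 \right)}}{3107} = \frac{10 \left(4 - \frac{32}{3} - -24 + \frac{4^{2}}{3} + \frac{1}{3} \cdot 4 \left(-9\right)\right)}{3107} = 10 \left(4 - \frac{32}{3} + 24 + \frac{1}{3} \cdot 16 - 12\right) \frac{1}{3107} = 10 \left(4 - \frac{32}{3} + 24 + \frac{16}{3} - 12\right) \frac{1}{3107} = 10 \cdot \frac{32}{3} \cdot \frac{1}{3107} = \frac{320}{3} \cdot \frac{1}{3107} = \frac{320}{9321}$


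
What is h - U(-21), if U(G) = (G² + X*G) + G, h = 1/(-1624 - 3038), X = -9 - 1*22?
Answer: -4993003/4662 ≈ -1071.0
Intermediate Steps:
X = -31 (X = -9 - 22 = -31)
h = -1/4662 (h = 1/(-4662) = -1/4662 ≈ -0.00021450)
U(G) = G² - 30*G (U(G) = (G² - 31*G) + G = G² - 30*G)
h - U(-21) = -1/4662 - (-21)*(-30 - 21) = -1/4662 - (-21)*(-51) = -1/4662 - 1*1071 = -1/4662 - 1071 = -4993003/4662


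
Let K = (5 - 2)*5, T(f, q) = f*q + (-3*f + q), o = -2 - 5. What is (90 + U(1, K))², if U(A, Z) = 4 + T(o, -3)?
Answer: 17689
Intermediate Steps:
o = -7
T(f, q) = q - 3*f + f*q (T(f, q) = f*q + (q - 3*f) = q - 3*f + f*q)
K = 15 (K = 3*5 = 15)
U(A, Z) = 43 (U(A, Z) = 4 + (-3 - 3*(-7) - 7*(-3)) = 4 + (-3 + 21 + 21) = 4 + 39 = 43)
(90 + U(1, K))² = (90 + 43)² = 133² = 17689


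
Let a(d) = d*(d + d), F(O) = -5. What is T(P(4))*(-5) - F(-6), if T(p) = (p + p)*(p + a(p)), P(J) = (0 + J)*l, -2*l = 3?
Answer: 3965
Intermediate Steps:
l = -3/2 (l = -½*3 = -3/2 ≈ -1.5000)
a(d) = 2*d² (a(d) = d*(2*d) = 2*d²)
P(J) = -3*J/2 (P(J) = (0 + J)*(-3/2) = J*(-3/2) = -3*J/2)
T(p) = 2*p*(p + 2*p²) (T(p) = (p + p)*(p + 2*p²) = (2*p)*(p + 2*p²) = 2*p*(p + 2*p²))
T(P(4))*(-5) - F(-6) = ((-3/2*4)²*(2 + 4*(-3/2*4)))*(-5) - 1*(-5) = ((-6)²*(2 + 4*(-6)))*(-5) + 5 = (36*(2 - 24))*(-5) + 5 = (36*(-22))*(-5) + 5 = -792*(-5) + 5 = 3960 + 5 = 3965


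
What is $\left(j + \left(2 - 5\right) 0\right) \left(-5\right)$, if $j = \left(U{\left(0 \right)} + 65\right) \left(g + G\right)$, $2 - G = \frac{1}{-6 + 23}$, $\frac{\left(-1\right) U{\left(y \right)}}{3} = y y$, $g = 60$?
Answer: $- \frac{342225}{17} \approx -20131.0$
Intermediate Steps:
$U{\left(y \right)} = - 3 y^{2}$ ($U{\left(y \right)} = - 3 y y = - 3 y^{2}$)
$G = \frac{33}{17}$ ($G = 2 - \frac{1}{-6 + 23} = 2 - \frac{1}{17} = \frac{33}{17} \approx 1.9412$)
$j = \frac{68445}{17}$ ($j = \left(- 3 \cdot 0^{2} + 65\right) \left(60 + \frac{33}{17}\right) = \left(\left(-3\right) 0 + 65\right) \frac{1053}{17} = \left(0 + 65\right) \frac{1053}{17} = 65 \cdot \frac{1053}{17} = \frac{68445}{17} \approx 4026.2$)
$\left(j + \left(2 - 5\right) 0\right) \left(-5\right) = \left(\frac{68445}{17} + \left(2 - 5\right) 0\right) \left(-5\right) = \left(\frac{68445}{17} - 0\right) \left(-5\right) = \left(\frac{68445}{17} + 0\right) \left(-5\right) = \frac{68445}{17} \left(-5\right) = - \frac{342225}{17}$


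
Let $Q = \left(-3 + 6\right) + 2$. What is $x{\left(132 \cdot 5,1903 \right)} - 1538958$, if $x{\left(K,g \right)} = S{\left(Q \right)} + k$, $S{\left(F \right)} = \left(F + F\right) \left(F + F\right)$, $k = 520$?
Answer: $-1538338$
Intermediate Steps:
$Q = 5$ ($Q = 3 + 2 = 5$)
$S{\left(F \right)} = 4 F^{2}$ ($S{\left(F \right)} = 2 F 2 F = 4 F^{2}$)
$x{\left(K,g \right)} = 620$ ($x{\left(K,g \right)} = 4 \cdot 5^{2} + 520 = 4 \cdot 25 + 520 = 100 + 520 = 620$)
$x{\left(132 \cdot 5,1903 \right)} - 1538958 = 620 - 1538958 = -1538338$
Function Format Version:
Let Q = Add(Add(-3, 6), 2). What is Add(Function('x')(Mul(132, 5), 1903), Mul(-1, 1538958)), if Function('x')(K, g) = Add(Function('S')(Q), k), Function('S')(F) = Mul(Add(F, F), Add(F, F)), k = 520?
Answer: -1538338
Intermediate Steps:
Q = 5 (Q = Add(3, 2) = 5)
Function('S')(F) = Mul(4, Pow(F, 2)) (Function('S')(F) = Mul(Mul(2, F), Mul(2, F)) = Mul(4, Pow(F, 2)))
Function('x')(K, g) = 620 (Function('x')(K, g) = Add(Mul(4, Pow(5, 2)), 520) = Add(Mul(4, 25), 520) = Add(100, 520) = 620)
Add(Function('x')(Mul(132, 5), 1903), Mul(-1, 1538958)) = Add(620, Mul(-1, 1538958)) = Add(620, -1538958) = -1538338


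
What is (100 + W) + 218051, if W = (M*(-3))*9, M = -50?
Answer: 219501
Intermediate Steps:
W = 1350 (W = -50*(-3)*9 = 150*9 = 1350)
(100 + W) + 218051 = (100 + 1350) + 218051 = 1450 + 218051 = 219501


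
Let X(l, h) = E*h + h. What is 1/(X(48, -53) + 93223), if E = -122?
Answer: 1/99636 ≈ 1.0037e-5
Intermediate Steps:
X(l, h) = -121*h (X(l, h) = -122*h + h = -121*h)
1/(X(48, -53) + 93223) = 1/(-121*(-53) + 93223) = 1/(6413 + 93223) = 1/99636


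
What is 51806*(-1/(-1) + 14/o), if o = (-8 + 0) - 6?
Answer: 0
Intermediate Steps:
o = -14 (o = -8 - 6 = -14)
51806*(-1/(-1) + 14/o) = 51806*(-1/(-1) + 14/(-14)) = 51806*(-1*(-1) + 14*(-1/14)) = 51806*(1 - 1) = 51806*0 = 0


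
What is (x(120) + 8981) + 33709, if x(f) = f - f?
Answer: 42690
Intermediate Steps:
x(f) = 0
(x(120) + 8981) + 33709 = (0 + 8981) + 33709 = 8981 + 33709 = 42690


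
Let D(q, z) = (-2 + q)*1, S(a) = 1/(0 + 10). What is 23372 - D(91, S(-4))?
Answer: 23283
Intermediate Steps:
S(a) = 1/10
D(q, z) = -2 + q
23372 - D(91, S(-4)) = 23372 - (-2 + 91) = 23372 - 1*89 = 23372 - 89 = 23283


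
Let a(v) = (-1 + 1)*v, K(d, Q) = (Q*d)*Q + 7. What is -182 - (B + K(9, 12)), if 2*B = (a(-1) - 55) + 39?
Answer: -1477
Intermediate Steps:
K(d, Q) = 7 + d*Q**2 (K(d, Q) = d*Q**2 + 7 = 7 + d*Q**2)
a(v) = 0 (a(v) = 0*v = 0)
B = -8 (B = ((0 - 55) + 39)/2 = (-55 + 39)/2 = (1/2)*(-16) = -8)
-182 - (B + K(9, 12)) = -182 - (-8 + (7 + 9*12**2)) = -182 - (-8 + (7 + 9*144)) = -182 - (-8 + (7 + 1296)) = -182 - (-8 + 1303) = -182 - 1*1295 = -182 - 1295 = -1477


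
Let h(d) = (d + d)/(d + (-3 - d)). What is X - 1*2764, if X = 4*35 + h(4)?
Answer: -7880/3 ≈ -2626.7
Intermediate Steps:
h(d) = -2*d/3 (h(d) = (2*d)/(-3) = (2*d)*(-⅓) = -2*d/3)
X = 412/3 (X = 4*35 - ⅔*4 = 140 - 8/3 = 412/3 ≈ 137.33)
X - 1*2764 = 412/3 - 1*2764 = 412/3 - 2764 = -7880/3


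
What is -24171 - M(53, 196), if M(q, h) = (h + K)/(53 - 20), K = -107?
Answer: -797732/33 ≈ -24174.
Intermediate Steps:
M(q, h) = -107/33 + h/33 (M(q, h) = (h - 107)/(53 - 20) = (-107 + h)/33 = (-107 + h)*(1/33) = -107/33 + h/33)
-24171 - M(53, 196) = -24171 - (-107/33 + (1/33)*196) = -24171 - (-107/33 + 196/33) = -24171 - 1*89/33 = -24171 - 89/33 = -797732/33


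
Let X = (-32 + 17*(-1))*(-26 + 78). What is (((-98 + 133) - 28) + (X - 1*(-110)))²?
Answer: 5909761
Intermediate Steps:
X = -2548 (X = (-32 - 17)*52 = -49*52 = -2548)
(((-98 + 133) - 28) + (X - 1*(-110)))² = (((-98 + 133) - 28) + (-2548 - 1*(-110)))² = ((35 - 28) + (-2548 + 110))² = (7 - 2438)² = (-2431)² = 5909761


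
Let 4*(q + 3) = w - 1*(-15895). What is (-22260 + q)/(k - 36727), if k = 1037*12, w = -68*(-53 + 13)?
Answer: 70437/97132 ≈ 0.72517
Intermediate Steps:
w = 2720 (w = -68*(-40) = 2720)
k = 12444
q = 18603/4 (q = -3 + (2720 - 1*(-15895))/4 = -3 + (2720 + 15895)/4 = -3 + (¼)*18615 = -3 + 18615/4 = 18603/4 ≈ 4650.8)
(-22260 + q)/(k - 36727) = (-22260 + 18603/4)/(12444 - 36727) = -70437/4/(-24283) = -70437/4*(-1/24283) = 70437/97132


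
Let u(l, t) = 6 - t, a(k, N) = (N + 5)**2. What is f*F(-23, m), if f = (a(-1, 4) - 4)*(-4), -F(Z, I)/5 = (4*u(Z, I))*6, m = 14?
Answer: -295680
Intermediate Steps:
a(k, N) = (5 + N)**2
F(Z, I) = -720 + 120*I (F(Z, I) = -5*4*(6 - I)*6 = -5*(24 - 4*I)*6 = -5*(144 - 24*I) = -720 + 120*I)
f = -308 (f = ((5 + 4)**2 - 4)*(-4) = (9**2 - 4)*(-4) = (81 - 4)*(-4) = 77*(-4) = -308)
f*F(-23, m) = -308*(-720 + 120*14) = -308*(-720 + 1680) = -308*960 = -295680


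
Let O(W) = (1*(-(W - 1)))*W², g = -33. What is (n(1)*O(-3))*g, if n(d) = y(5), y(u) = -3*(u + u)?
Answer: 35640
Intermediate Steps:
y(u) = -6*u
n(d) = -30 (n(d) = -6*5 = -30)
O(W) = W²*(1 - W) (O(W) = (1*(-(-1 + W)))*W² = (1*(1 - W))*W² = (1 - W)*W² = W²*(1 - W))
(n(1)*O(-3))*g = -30*(-3)²*(1 - 1*(-3))*(-33) = -270*(1 + 3)*(-33) = -270*4*(-33) = -30*36*(-33) = -1080*(-33) = 35640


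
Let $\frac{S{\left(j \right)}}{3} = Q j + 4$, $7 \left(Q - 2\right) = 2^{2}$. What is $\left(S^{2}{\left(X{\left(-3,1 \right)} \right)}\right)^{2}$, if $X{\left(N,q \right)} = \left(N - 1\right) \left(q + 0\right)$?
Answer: $\frac{303595776}{2401} \approx 1.2645 \cdot 10^{5}$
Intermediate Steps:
$Q = \frac{18}{7}$ ($Q = 2 + \frac{2^{2}}{7} = 2 + \frac{1}{7} \cdot 4 = 2 + \frac{4}{7} = \frac{18}{7} \approx 2.5714$)
$X{\left(N,q \right)} = q \left(-1 + N\right)$ ($X{\left(N,q \right)} = \left(-1 + N\right) q = q \left(-1 + N\right)$)
$S{\left(j \right)} = 12 + \frac{54 j}{7}$ ($S{\left(j \right)} = 3 \left(\frac{18 j}{7} + 4\right) = 3 \left(4 + \frac{18 j}{7}\right) = 12 + \frac{54 j}{7}$)
$\left(S^{2}{\left(X{\left(-3,1 \right)} \right)}\right)^{2} = \left(\left(12 + \frac{54 \cdot 1 \left(-1 - 3\right)}{7}\right)^{2}\right)^{2} = \left(\left(12 + \frac{54 \cdot 1 \left(-4\right)}{7}\right)^{2}\right)^{2} = \left(\left(12 + \frac{54}{7} \left(-4\right)\right)^{2}\right)^{2} = \left(\left(12 - \frac{216}{7}\right)^{2}\right)^{2} = \left(\left(- \frac{132}{7}\right)^{2}\right)^{2} = \left(\frac{17424}{49}\right)^{2} = \frac{303595776}{2401}$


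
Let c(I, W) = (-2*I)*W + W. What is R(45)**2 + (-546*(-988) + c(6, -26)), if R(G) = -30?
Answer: 540634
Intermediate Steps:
c(I, W) = W - 2*I*W (c(I, W) = -2*I*W + W = W - 2*I*W)
R(45)**2 + (-546*(-988) + c(6, -26)) = (-30)**2 + (-546*(-988) - 26*(1 - 2*6)) = 900 + (539448 - 26*(1 - 12)) = 900 + (539448 - 26*(-11)) = 900 + (539448 + 286) = 900 + 539734 = 540634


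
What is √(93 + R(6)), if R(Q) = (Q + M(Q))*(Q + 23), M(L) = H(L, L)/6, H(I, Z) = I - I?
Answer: √267 ≈ 16.340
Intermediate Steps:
H(I, Z) = 0
M(L) = 0 (M(L) = 0/6 = 0*(⅙) = 0)
R(Q) = Q*(23 + Q) (R(Q) = (Q + 0)*(Q + 23) = Q*(23 + Q))
√(93 + R(6)) = √(93 + 6*(23 + 6)) = √(93 + 6*29) = √(93 + 174) = √267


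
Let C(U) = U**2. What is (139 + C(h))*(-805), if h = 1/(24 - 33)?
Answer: -9064300/81 ≈ -1.1191e+5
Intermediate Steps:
h = -1/9 (h = 1/(-9) = -1/9 ≈ -0.11111)
(139 + C(h))*(-805) = (139 + (-1/9)**2)*(-805) = (139 + 1/81)*(-805) = (11260/81)*(-805) = -9064300/81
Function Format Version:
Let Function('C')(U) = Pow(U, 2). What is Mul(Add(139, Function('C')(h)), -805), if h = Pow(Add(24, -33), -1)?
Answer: Rational(-9064300, 81) ≈ -1.1191e+5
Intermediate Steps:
h = Rational(-1, 9) (h = Pow(-9, -1) = Rational(-1, 9) ≈ -0.11111)
Mul(Add(139, Function('C')(h)), -805) = Mul(Add(139, Pow(Rational(-1, 9), 2)), -805) = Mul(Add(139, Rational(1, 81)), -805) = Mul(Rational(11260, 81), -805) = Rational(-9064300, 81)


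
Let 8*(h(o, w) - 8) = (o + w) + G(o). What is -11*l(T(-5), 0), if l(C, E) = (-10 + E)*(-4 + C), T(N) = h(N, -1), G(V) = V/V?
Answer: 1485/4 ≈ 371.25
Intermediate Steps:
G(V) = 1
h(o, w) = 65/8 + o/8 + w/8 (h(o, w) = 8 + ((o + w) + 1)/8 = 8 + (1 + o + w)/8 = 8 + (1/8 + o/8 + w/8) = 65/8 + o/8 + w/8)
T(N) = 8 + N/8 (T(N) = 65/8 + N/8 + (1/8)*(-1) = 65/8 + N/8 - 1/8 = 8 + N/8)
-11*l(T(-5), 0) = -11*(40 - 10*(8 + (1/8)*(-5)) - 4*0 + (8 + (1/8)*(-5))*0) = -11*(40 - 10*(8 - 5/8) + 0 + (8 - 5/8)*0) = -11*(40 - 10*59/8 + 0 + (59/8)*0) = -11*(40 - 295/4 + 0 + 0) = -11*(-135/4) = 1485/4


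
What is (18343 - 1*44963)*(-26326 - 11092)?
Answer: 996067160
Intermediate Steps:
(18343 - 1*44963)*(-26326 - 11092) = (18343 - 44963)*(-37418) = -26620*(-37418) = 996067160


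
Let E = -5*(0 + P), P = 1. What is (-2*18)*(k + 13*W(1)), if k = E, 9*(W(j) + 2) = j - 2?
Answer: 1168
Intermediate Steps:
W(j) = -20/9 + j/9 (W(j) = -2 + (j - 2)/9 = -2 + (-2 + j)/9 = -2 + (-2/9 + j/9) = -20/9 + j/9)
E = -5 (E = -5*(0 + 1) = -5*1 = -5)
k = -5
(-2*18)*(k + 13*W(1)) = (-2*18)*(-5 + 13*(-20/9 + (⅑)*1)) = -36*(-5 + 13*(-20/9 + ⅑)) = -36*(-5 + 13*(-19/9)) = -36*(-5 - 247/9) = -36*(-292/9) = 1168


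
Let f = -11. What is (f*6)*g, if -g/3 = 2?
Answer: 396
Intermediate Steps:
g = -6 (g = -3*2 = -6)
(f*6)*g = -11*6*(-6) = -66*(-6) = 396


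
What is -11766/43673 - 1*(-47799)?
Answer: 2087513961/43673 ≈ 47799.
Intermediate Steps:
-11766/43673 - 1*(-47799) = -11766*1/43673 + 47799 = -11766/43673 + 47799 = 2087513961/43673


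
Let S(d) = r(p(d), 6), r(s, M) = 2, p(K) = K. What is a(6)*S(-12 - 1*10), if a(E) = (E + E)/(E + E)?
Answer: 2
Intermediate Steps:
a(E) = 1 (a(E) = (2*E)/((2*E)) = (2*E)*(1/(2*E)) = 1)
S(d) = 2
a(6)*S(-12 - 1*10) = 1*2 = 2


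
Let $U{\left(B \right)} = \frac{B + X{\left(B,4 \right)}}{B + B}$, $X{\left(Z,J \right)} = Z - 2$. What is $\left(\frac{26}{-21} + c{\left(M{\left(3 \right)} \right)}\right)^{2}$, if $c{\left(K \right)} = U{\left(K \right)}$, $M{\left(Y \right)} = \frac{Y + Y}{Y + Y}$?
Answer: $\frac{676}{441} \approx 1.5329$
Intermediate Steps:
$X{\left(Z,J \right)} = -2 + Z$
$M{\left(Y \right)} = 1$ ($M{\left(Y \right)} = \frac{2 Y}{2 Y} = 2 Y \frac{1}{2 Y} = 1$)
$U{\left(B \right)} = \frac{-2 + 2 B}{2 B}$ ($U{\left(B \right)} = \frac{B + \left(-2 + B\right)}{B + B} = \frac{-2 + 2 B}{2 B}$)
$c{\left(K \right)} = \frac{-1 + K}{K}$
$\left(\frac{26}{-21} + c{\left(M{\left(3 \right)} \right)}\right)^{2} = \left(\frac{26}{-21} + \frac{-1 + 1}{1}\right)^{2} = \left(26 \left(- \frac{1}{21}\right) + 1 \cdot 0\right)^{2} = \left(- \frac{26}{21} + 0\right)^{2} = \left(- \frac{26}{21}\right)^{2} = \frac{676}{441}$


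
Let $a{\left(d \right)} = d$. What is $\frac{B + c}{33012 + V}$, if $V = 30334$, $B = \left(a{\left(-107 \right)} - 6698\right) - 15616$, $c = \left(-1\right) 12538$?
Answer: $- \frac{34959}{63346} \approx -0.55187$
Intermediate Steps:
$c = -12538$
$B = -22421$ ($B = \left(-107 - 6698\right) - 15616 = -6805 - 15616 = -22421$)
$\frac{B + c}{33012 + V} = \frac{-22421 - 12538}{33012 + 30334} = - \frac{34959}{63346}$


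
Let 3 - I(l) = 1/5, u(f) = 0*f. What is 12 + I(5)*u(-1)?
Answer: 12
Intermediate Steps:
u(f) = 0
I(l) = 14/5 (I(l) = 3 - 1/5 = 14/5)
12 + I(5)*u(-1) = 12 + (14/5)*0 = 12 + 0 = 12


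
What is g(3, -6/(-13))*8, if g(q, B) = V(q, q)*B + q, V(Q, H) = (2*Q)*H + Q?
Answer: 1320/13 ≈ 101.54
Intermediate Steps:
V(Q, H) = Q + 2*H*Q (V(Q, H) = 2*H*Q + Q = Q + 2*H*Q)
g(q, B) = q + B*q*(1 + 2*q) (g(q, B) = (q*(1 + 2*q))*B + q = B*q*(1 + 2*q) + q = q + B*q*(1 + 2*q))
g(3, -6/(-13))*8 = (3*(1 + (-6/(-13))*(1 + 2*3)))*8 = (3*(1 + (-6*(-1/13))*(1 + 6)))*8 = (3*(1 + (6/13)*7))*8 = (3*(1 + 42/13))*8 = (3*(55/13))*8 = (165/13)*8 = 1320/13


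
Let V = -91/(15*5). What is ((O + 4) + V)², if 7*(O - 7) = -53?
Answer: 1352569/275625 ≈ 4.9073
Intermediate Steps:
O = -4/7 (O = 7 + (⅐)*(-53) = 7 - 53/7 = -4/7 ≈ -0.57143)
V = -91/75 ≈ -1.2133
((O + 4) + V)² = ((-4/7 + 4) - 91/75)² = (24/7 - 91/75)² = (1163/525)² = 1352569/275625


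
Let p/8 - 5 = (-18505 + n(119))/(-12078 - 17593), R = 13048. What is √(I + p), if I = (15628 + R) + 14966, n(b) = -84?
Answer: √38460657937114/29671 ≈ 209.01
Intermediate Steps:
p = 1335552/29671 (p = 40 + 8*((-18505 - 84)/(-12078 - 17593)) = 40 + 8*(-18589/(-29671)) = 40 + 8*(-18589*(-1/29671)) = 40 + 8*(18589/29671) = 40 + 148712/29671 = 1335552/29671 ≈ 45.012)
I = 43642 (I = (15628 + 13048) + 14966 = 28676 + 14966 = 43642)
√(I + p) = √(43642 + 1335552/29671) = √(1296237334/29671) = √38460657937114/29671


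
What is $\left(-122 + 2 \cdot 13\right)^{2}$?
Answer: $9216$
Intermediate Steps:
$\left(-122 + 2 \cdot 13\right)^{2} = \left(-122 + 26\right)^{2} = \left(-96\right)^{2} = 9216$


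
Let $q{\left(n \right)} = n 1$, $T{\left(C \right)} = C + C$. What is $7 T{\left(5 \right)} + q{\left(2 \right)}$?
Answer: $72$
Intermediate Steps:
$T{\left(C \right)} = 2 C$
$q{\left(n \right)} = n$
$7 T{\left(5 \right)} + q{\left(2 \right)} = 7 \cdot 2 \cdot 5 + 2 = 7 \cdot 10 + 2 = 70 + 2 = 72$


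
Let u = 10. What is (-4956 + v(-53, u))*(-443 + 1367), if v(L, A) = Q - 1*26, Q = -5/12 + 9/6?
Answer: -4602367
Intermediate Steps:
Q = 13/12 (Q = -5*1/12 + 9*(1/6) = -5/12 + 3/2 = 13/12 ≈ 1.0833)
v(L, A) = -299/12 (v(L, A) = 13/12 - 1*26 = 13/12 - 26 = -299/12)
(-4956 + v(-53, u))*(-443 + 1367) = (-4956 - 299/12)*(-443 + 1367) = -59771/12*924 = -4602367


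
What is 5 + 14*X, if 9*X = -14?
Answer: -151/9 ≈ -16.778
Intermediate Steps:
X = -14/9 (X = (1/9)*(-14) = -14/9 ≈ -1.5556)
5 + 14*X = 5 + 14*(-14/9) = 5 - 196/9 = -151/9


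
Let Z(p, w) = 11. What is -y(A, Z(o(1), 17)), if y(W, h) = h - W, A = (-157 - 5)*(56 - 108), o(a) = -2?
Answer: 8413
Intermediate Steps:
A = 8424 (A = -162*(-52) = 8424)
-y(A, Z(o(1), 17)) = -(11 - 1*8424) = -(11 - 8424) = -1*(-8413) = 8413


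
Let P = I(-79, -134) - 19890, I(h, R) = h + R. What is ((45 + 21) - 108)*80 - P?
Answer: 16743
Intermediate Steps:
I(h, R) = R + h
P = -20103 (P = (-134 - 79) - 19890 = -213 - 19890 = -20103)
((45 + 21) - 108)*80 - P = ((45 + 21) - 108)*80 - 1*(-20103) = (66 - 108)*80 + 20103 = -42*80 + 20103 = -3360 + 20103 = 16743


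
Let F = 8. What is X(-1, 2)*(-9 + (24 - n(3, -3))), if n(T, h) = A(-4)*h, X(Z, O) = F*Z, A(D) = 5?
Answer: -240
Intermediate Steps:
X(Z, O) = 8*Z
n(T, h) = 5*h
X(-1, 2)*(-9 + (24 - n(3, -3))) = (8*(-1))*(-9 + (24 - 5*(-3))) = -8*(-9 + (24 - 1*(-15))) = -8*(-9 + (24 + 15)) = -8*(-9 + 39) = -8*30 = -240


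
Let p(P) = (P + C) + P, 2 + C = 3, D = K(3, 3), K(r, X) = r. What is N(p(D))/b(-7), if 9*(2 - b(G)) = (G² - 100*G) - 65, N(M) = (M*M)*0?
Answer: 0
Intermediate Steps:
D = 3
C = 1 (C = -2 + 3 = 1)
p(P) = 1 + 2*P (p(P) = (P + 1) + P = (1 + P) + P = 1 + 2*P)
N(M) = 0 (N(M) = M²*0 = 0)
b(G) = 83/9 - G²/9 + 100*G/9 (b(G) = 2 - ((G² - 100*G) - 65)/9 = 2 - (-65 + G² - 100*G)/9 = 2 + (65/9 - G²/9 + 100*G/9) = 83/9 - G²/9 + 100*G/9)
N(p(D))/b(-7) = 0/(83/9 - ⅑*(-7)² + (100/9)*(-7)) = 0/(83/9 - ⅑*49 - 700/9) = 0/(83/9 - 49/9 - 700/9) = 0/(-74) = 0*(-1/74) = 0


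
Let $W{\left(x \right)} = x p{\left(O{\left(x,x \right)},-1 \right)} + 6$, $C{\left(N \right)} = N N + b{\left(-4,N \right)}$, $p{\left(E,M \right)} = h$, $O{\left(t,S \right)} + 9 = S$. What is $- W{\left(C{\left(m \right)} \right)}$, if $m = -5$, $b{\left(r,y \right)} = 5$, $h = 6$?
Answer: $-186$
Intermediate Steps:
$O{\left(t,S \right)} = -9 + S$
$p{\left(E,M \right)} = 6$
$C{\left(N \right)} = 5 + N^{2}$ ($C{\left(N \right)} = N N + 5 = N^{2} + 5 = 5 + N^{2}$)
$W{\left(x \right)} = 6 + 6 x$ ($W{\left(x \right)} = x 6 + 6 = 6 x + 6 = 6 + 6 x$)
$- W{\left(C{\left(m \right)} \right)} = - (6 + 6 \left(5 + \left(-5\right)^{2}\right)) = - (6 + 6 \left(5 + 25\right)) = - (6 + 6 \cdot 30) = - (6 + 180) = \left(-1\right) 186 = -186$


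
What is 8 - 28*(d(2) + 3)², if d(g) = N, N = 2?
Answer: -692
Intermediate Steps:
d(g) = 2
8 - 28*(d(2) + 3)² = 8 - 28*(2 + 3)² = 8 - 28*5² = 8 - 28*25 = 8 - 700 = -692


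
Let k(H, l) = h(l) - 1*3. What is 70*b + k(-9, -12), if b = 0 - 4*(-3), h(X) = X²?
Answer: 981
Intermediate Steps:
k(H, l) = -3 + l² (k(H, l) = l² - 1*3 = l² - 3 = -3 + l²)
b = 12 (b = 0 + 12 = 12)
70*b + k(-9, -12) = 70*12 + (-3 + (-12)²) = 840 + (-3 + 144) = 840 + 141 = 981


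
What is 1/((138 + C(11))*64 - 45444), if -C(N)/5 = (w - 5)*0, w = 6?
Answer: -1/36612 ≈ -2.7313e-5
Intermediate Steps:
C(N) = 0 (C(N) = -5*(6 - 5)*0 = -5*0 = 0)
1/((138 + C(11))*64 - 45444) = 1/((138 + 0)*64 - 45444) = 1/(138*64 - 45444) = 1/(8832 - 45444) = 1/(-36612) = -1/36612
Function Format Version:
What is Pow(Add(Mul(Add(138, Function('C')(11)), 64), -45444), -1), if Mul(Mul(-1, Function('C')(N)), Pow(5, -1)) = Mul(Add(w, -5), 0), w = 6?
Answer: Rational(-1, 36612) ≈ -2.7313e-5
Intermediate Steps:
Function('C')(N) = 0 (Function('C')(N) = Mul(-5, Mul(Add(6, -5), 0)) = Mul(-5, Mul(1, 0)) = Mul(-5, 0) = 0)
Pow(Add(Mul(Add(138, Function('C')(11)), 64), -45444), -1) = Pow(Add(Mul(Add(138, 0), 64), -45444), -1) = Pow(Add(Mul(138, 64), -45444), -1) = Pow(Add(8832, -45444), -1) = Pow(-36612, -1) = Rational(-1, 36612)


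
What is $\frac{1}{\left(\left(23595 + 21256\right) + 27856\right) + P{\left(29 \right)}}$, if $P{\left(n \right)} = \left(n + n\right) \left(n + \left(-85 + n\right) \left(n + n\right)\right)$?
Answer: $- \frac{1}{113995} \approx -8.7723 \cdot 10^{-6}$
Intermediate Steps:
$P{\left(n \right)} = 2 n \left(n + 2 n \left(-85 + n\right)\right)$ ($P{\left(n \right)} = 2 n \left(n + \left(-85 + n\right) 2 n\right) = 2 n \left(n + 2 n \left(-85 + n\right)\right)$)
$\frac{1}{\left(\left(23595 + 21256\right) + 27856\right) + P{\left(29 \right)}} = \frac{1}{\left(\left(23595 + 21256\right) + 27856\right) + 29^{2} \left(-338 + 4 \cdot 29\right)} = \frac{1}{\left(44851 + 27856\right) + 841 \left(-338 + 116\right)} = \frac{1}{72707 + 841 \left(-222\right)} = \frac{1}{72707 - 186702} = \frac{1}{-113995} = - \frac{1}{113995}$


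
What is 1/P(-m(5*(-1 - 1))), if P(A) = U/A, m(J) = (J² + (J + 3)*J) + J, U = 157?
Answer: -160/157 ≈ -1.0191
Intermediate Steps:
m(J) = J + J² + J*(3 + J) (m(J) = (J² + (3 + J)*J) + J = (J² + J*(3 + J)) + J = J + J² + J*(3 + J))
P(A) = 157/A
1/P(-m(5*(-1 - 1))) = 1/(157/((-2*5*(-1 - 1)*(2 + 5*(-1 - 1))))) = 1/(157/((-2*5*(-2)*(2 + 5*(-2))))) = 1/(157/((-2*(-10)*(2 - 10)))) = 1/(157/((-2*(-10)*(-8)))) = 1/(157/((-1*160))) = 1/(157/(-160)) = 1/(157*(-1/160)) = 1/(-157/160) = -160/157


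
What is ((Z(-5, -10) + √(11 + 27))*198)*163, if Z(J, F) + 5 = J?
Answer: -322740 + 32274*√38 ≈ -1.2379e+5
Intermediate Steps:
Z(J, F) = -5 + J
((Z(-5, -10) + √(11 + 27))*198)*163 = (((-5 - 5) + √(11 + 27))*198)*163 = ((-10 + √38)*198)*163 = (-1980 + 198*√38)*163 = -322740 + 32274*√38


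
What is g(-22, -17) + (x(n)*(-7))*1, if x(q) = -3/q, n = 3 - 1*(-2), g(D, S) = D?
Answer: -89/5 ≈ -17.800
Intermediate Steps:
n = 5 (n = 3 + 2 = 5)
g(-22, -17) + (x(n)*(-7))*1 = -22 + (-3/5*(-7))*1 = -22 + (-3*⅕*(-7))*1 = -22 - ⅗*(-7)*1 = -22 + (21/5)*1 = -22 + 21/5 = -89/5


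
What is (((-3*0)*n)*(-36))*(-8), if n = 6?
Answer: 0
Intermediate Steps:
(((-3*0)*n)*(-36))*(-8) = ((-3*0*6)*(-36))*(-8) = ((0*6)*(-36))*(-8) = (0*(-36))*(-8) = 0*(-8) = 0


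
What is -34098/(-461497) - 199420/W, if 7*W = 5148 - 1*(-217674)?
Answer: -318312168812/51415842267 ≈ -6.1909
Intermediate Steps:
W = 222822/7 (W = (5148 - 1*(-217674))/7 = (5148 + 217674)/7 = (1/7)*222822 = 222822/7 ≈ 31832.)
-34098/(-461497) - 199420/W = -34098/(-461497) - 199420/222822/7 = -34098*(-1/461497) - 199420*7/222822 = 34098/461497 - 697970/111411 = -318312168812/51415842267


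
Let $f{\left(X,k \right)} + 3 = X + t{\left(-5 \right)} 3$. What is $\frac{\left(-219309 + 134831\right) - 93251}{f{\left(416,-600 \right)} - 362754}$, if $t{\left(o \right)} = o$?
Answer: $\frac{177729}{362356} \approx 0.49048$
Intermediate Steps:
$f{\left(X,k \right)} = -18 + X$ ($f{\left(X,k \right)} = -3 + \left(X - 15\right) = -3 + \left(-15 + X\right) = -18 + X$)
$\frac{\left(-219309 + 134831\right) - 93251}{f{\left(416,-600 \right)} - 362754} = \frac{\left(-219309 + 134831\right) - 93251}{\left(-18 + 416\right) - 362754} = \frac{-84478 - 93251}{398 - 362754} = - \frac{177729}{-362356} = \left(-177729\right) \left(- \frac{1}{362356}\right) = \frac{177729}{362356}$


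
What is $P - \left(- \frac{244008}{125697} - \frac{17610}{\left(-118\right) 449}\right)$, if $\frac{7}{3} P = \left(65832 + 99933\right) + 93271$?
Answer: $\frac{862560734264139}{7769624863} \approx 1.1102 \cdot 10^{5}$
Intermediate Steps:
$P = \frac{777108}{7}$ ($P = \frac{3 \left(\left(65832 + 99933\right) + 93271\right)}{7} = \frac{3 \left(165765 + 93271\right)}{7} = \frac{3}{7} \cdot 259036 = \frac{777108}{7} \approx 1.1102 \cdot 10^{5}$)
$P - \left(- \frac{244008}{125697} - \frac{17610}{\left(-118\right) 449}\right) = \frac{777108}{7} - \left(- \frac{244008}{125697} - \frac{17610}{\left(-118\right) 449}\right) = \frac{777108}{7} - \left(\left(-244008\right) \frac{1}{125697} - \frac{17610}{-52982}\right) = \frac{777108}{7} - \left(- \frac{81336}{41899} - - \frac{8805}{26491}\right) = \frac{777108}{7} - \left(- \frac{81336}{41899} + \frac{8805}{26491}\right) = \frac{777108}{7} - - \frac{1785751281}{1109946409} = \frac{777108}{7} + \frac{1785751281}{1109946409} = \frac{862560734264139}{7769624863}$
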